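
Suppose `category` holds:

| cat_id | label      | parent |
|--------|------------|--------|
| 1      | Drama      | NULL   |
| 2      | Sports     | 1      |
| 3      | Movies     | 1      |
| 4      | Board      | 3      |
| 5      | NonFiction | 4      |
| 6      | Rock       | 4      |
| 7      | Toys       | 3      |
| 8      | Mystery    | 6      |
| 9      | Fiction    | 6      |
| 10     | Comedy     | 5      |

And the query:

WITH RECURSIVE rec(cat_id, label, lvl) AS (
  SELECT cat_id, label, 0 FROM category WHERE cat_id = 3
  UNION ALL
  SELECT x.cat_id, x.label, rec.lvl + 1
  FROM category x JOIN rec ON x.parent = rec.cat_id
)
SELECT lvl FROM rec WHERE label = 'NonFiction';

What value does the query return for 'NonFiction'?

Base: cat_id=3 (Movies) at lvl 0.
Iteration 1: rows with parent in {3} -> Board (id 4, lvl 1), Toys (id 7, lvl 1).
Iteration 2: rows with parent in {4,7} -> NonFiction (id 5, lvl 2), Rock (id 6, lvl 2).
Iteration 3: rows with parent in {5,6} -> Mystery (id 8, lvl 3), Fiction (id 9, lvl 3), Comedy (id 10, lvl 3).
Iteration 4: no rows with parent in {8,9,10}; recursion stops.

2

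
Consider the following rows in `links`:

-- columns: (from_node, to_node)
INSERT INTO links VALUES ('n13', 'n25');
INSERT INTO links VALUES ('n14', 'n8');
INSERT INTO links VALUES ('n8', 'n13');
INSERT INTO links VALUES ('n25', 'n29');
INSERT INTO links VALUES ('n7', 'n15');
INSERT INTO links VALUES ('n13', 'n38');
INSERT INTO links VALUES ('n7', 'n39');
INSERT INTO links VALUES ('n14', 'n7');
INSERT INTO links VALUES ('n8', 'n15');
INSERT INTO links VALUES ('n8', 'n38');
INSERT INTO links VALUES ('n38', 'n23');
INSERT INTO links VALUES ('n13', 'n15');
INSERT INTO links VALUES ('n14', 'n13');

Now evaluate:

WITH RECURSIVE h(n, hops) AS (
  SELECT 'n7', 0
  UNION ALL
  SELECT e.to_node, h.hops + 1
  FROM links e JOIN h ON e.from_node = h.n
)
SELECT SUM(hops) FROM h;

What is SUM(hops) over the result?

Base: (n7, hops=0).
Iteration 1: edges from {n7} -> (n15, hops=1), (n39, hops=1).
Iteration 2: no outgoing edges from {n15,n39}; recursion stops.
SUM(hops) = 0 + 1 + 1 = 2.

2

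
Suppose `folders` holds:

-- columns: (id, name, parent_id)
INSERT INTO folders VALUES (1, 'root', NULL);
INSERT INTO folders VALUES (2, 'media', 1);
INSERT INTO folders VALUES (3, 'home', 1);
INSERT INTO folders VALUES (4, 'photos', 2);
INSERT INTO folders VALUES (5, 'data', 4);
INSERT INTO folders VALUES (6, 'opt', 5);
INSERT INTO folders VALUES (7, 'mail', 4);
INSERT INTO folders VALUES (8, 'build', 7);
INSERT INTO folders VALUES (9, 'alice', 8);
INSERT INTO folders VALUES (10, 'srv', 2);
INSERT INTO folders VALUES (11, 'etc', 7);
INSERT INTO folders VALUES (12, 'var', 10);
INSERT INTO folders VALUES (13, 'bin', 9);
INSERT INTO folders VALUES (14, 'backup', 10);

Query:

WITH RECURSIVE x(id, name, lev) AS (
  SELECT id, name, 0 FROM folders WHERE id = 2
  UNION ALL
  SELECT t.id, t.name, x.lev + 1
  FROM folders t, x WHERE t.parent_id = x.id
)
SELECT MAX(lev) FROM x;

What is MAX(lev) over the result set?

5

Base: id=2 (media) at lev 0.
Iteration 1: rows with parent_id in {2} -> photos (id 4, lev 1), srv (id 10, lev 1).
Iteration 2: rows with parent_id in {4,10} -> data (id 5, lev 2), mail (id 7, lev 2), var (id 12, lev 2), backup (id 14, lev 2).
Iteration 3: rows with parent_id in {5,7,12,14} -> opt (id 6, lev 3), build (id 8, lev 3), etc (id 11, lev 3).
Iteration 4: rows with parent_id in {6,8,11} -> alice (id 9, lev 4).
Iteration 5: rows with parent_id in {9} -> bin (id 13, lev 5).
Iteration 6: no rows with parent_id in {13}; recursion stops.
lev values: 0, 1, 1, 2, 2, 2, 2, 3, 3, 3, 4, 5; the maximum is 5.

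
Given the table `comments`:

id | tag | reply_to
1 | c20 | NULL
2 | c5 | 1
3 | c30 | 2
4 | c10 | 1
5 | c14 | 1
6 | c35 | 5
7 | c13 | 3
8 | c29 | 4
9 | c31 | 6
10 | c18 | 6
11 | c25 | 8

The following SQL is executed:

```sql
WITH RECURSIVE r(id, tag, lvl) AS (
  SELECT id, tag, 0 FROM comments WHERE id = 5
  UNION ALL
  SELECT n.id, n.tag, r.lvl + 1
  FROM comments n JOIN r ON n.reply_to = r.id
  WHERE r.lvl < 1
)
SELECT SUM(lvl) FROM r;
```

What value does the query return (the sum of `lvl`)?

Base: id=5 (c14) at lvl 0.
Iteration 1: rows with reply_to in {5} -> c35 (id 6, lvl 1).
Iteration 2: lvl < 1 fails for all current rows; recursion stops.
SUM(lvl) = 0 + 1 = 1.

1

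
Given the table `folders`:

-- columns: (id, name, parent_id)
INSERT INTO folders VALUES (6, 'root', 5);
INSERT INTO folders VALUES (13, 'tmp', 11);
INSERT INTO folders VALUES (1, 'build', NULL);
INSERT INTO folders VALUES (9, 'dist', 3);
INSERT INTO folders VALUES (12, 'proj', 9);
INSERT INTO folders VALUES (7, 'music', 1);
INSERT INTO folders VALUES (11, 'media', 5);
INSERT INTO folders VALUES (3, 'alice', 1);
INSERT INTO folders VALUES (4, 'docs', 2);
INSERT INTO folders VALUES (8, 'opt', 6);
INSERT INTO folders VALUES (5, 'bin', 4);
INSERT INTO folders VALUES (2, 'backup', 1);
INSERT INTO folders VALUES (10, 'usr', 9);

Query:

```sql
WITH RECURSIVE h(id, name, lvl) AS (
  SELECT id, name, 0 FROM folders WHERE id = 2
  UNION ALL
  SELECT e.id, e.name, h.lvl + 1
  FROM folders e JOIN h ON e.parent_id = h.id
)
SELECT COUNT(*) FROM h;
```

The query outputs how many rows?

7

Base: id=2 (backup) at lvl 0.
Iteration 1: rows with parent_id in {2} -> docs (id 4, lvl 1).
Iteration 2: rows with parent_id in {4} -> bin (id 5, lvl 2).
Iteration 3: rows with parent_id in {5} -> root (id 6, lvl 3), media (id 11, lvl 3).
Iteration 4: rows with parent_id in {6,11} -> opt (id 8, lvl 4), tmp (id 13, lvl 4).
Iteration 5: no rows with parent_id in {8,13}; recursion stops.
Total rows emitted: 7.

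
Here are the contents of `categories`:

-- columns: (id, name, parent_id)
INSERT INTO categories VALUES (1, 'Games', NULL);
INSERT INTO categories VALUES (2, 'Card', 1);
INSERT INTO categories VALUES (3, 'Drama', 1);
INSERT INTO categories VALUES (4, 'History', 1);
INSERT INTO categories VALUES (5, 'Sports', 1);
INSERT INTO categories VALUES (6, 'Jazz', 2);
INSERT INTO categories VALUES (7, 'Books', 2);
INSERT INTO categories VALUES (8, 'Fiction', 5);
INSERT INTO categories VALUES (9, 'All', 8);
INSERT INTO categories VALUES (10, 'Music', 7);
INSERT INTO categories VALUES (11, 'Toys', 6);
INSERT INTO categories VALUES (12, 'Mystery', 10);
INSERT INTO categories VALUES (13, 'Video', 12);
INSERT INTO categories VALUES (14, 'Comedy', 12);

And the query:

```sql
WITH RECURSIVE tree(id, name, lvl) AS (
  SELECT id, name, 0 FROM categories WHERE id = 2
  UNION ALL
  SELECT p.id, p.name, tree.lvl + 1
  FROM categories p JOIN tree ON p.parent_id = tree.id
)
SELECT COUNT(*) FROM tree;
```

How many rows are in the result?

Base: id=2 (Card) at lvl 0.
Iteration 1: rows with parent_id in {2} -> Jazz (id 6, lvl 1), Books (id 7, lvl 1).
Iteration 2: rows with parent_id in {6,7} -> Music (id 10, lvl 2), Toys (id 11, lvl 2).
Iteration 3: rows with parent_id in {10,11} -> Mystery (id 12, lvl 3).
Iteration 4: rows with parent_id in {12} -> Video (id 13, lvl 4), Comedy (id 14, lvl 4).
Iteration 5: no rows with parent_id in {13,14}; recursion stops.
Total rows emitted: 8.

8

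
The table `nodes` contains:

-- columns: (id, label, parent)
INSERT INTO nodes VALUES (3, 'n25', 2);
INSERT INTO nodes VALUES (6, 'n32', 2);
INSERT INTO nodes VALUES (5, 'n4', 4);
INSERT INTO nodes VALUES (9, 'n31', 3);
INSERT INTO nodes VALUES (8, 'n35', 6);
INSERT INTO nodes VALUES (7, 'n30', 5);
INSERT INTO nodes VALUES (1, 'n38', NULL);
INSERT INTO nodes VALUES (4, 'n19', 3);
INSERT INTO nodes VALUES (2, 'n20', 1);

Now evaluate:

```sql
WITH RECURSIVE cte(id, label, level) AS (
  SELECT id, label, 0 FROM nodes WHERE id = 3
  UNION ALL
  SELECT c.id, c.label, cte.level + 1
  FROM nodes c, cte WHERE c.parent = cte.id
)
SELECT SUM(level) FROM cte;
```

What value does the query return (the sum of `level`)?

Base: id=3 (n25) at level 0.
Iteration 1: rows with parent in {3} -> n19 (id 4, level 1), n31 (id 9, level 1).
Iteration 2: rows with parent in {4,9} -> n4 (id 5, level 2).
Iteration 3: rows with parent in {5} -> n30 (id 7, level 3).
Iteration 4: no rows with parent in {7}; recursion stops.
SUM(level) = 0 + 1 + 1 + 2 + 3 = 7.

7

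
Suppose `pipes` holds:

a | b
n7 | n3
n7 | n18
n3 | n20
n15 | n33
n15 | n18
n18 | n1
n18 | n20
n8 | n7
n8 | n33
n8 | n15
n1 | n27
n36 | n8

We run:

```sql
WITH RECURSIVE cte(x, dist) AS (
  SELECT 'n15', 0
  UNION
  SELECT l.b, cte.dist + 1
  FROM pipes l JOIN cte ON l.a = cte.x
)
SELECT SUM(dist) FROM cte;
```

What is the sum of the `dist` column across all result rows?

Base: (n15, dist=0).
Iteration 1: edges from {n15} -> (n18, dist=1), (n33, dist=1).
Iteration 2: edges from {n18,n33} -> (n1, dist=2), (n20, dist=2).
Iteration 3: edges from {n1,n20} -> (n27, dist=3).
Iteration 4: no outgoing edges from {n27}; recursion stops.
SUM(dist) = 0 + 1 + 1 + 2 + 2 + 3 = 9.

9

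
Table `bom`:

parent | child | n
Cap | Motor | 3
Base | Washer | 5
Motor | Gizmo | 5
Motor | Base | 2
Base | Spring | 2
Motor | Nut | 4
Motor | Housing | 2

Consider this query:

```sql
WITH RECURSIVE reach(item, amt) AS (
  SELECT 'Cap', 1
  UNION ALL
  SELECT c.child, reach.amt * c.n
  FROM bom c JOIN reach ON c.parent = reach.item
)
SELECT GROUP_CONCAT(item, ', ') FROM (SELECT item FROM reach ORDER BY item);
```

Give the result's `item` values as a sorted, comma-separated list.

Base: (Cap, amt=1).
Iteration 1: components of {Cap} -> Motor = 1*3 = 3.
Iteration 2: components of {Motor} -> Base = 3*2 = 6, Gizmo = 3*5 = 15, Housing = 3*2 = 6, Nut = 3*4 = 12.
Iteration 3: components of {Base,Gizmo,Housing,Nut} -> Spring = 6*2 = 12, Washer = 6*5 = 30.
Iteration 4: no further components; recursion stops.

Base, Cap, Gizmo, Housing, Motor, Nut, Spring, Washer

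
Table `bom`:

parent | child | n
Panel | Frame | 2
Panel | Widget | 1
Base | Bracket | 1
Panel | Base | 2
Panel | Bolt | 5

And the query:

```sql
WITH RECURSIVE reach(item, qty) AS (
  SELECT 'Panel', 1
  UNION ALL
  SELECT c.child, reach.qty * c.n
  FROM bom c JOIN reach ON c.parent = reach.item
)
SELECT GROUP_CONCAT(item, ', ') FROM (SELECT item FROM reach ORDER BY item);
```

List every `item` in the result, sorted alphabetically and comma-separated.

Base, Bolt, Bracket, Frame, Panel, Widget

Base: (Panel, qty=1).
Iteration 1: components of {Panel} -> Base = 1*2 = 2, Bolt = 1*5 = 5, Frame = 1*2 = 2, Widget = 1*1 = 1.
Iteration 2: components of {Base,Bolt,Frame,Widget} -> Bracket = 2*1 = 2.
Iteration 3: no further components; recursion stops.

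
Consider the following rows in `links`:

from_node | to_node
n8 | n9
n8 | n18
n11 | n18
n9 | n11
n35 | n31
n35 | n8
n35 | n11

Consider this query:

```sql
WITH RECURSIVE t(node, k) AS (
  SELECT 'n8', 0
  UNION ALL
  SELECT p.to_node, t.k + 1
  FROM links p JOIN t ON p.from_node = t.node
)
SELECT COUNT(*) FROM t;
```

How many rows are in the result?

5

Base: (n8, k=0).
Iteration 1: edges from {n8} -> (n18, k=1), (n9, k=1).
Iteration 2: edges from {n18,n9} -> (n11, k=2).
Iteration 3: edges from {n11} -> (n18, k=3).
Iteration 4: no outgoing edges from {n18}; recursion stops.
Total rows emitted: 5.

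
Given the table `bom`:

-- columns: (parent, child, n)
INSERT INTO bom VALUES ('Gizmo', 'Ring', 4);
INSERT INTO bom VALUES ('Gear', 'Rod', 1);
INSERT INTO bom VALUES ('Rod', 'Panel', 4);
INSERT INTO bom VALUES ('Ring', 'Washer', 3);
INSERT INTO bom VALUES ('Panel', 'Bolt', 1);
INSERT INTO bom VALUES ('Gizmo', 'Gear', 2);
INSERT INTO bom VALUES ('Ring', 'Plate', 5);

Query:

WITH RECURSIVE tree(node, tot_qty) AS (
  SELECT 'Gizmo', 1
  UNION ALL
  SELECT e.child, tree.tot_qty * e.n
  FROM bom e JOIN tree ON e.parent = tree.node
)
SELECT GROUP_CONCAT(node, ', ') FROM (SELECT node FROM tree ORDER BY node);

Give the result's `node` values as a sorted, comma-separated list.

Base: (Gizmo, tot_qty=1).
Iteration 1: components of {Gizmo} -> Gear = 1*2 = 2, Ring = 1*4 = 4.
Iteration 2: components of {Gear,Ring} -> Plate = 4*5 = 20, Rod = 2*1 = 2, Washer = 4*3 = 12.
Iteration 3: components of {Plate,Rod,Washer} -> Panel = 2*4 = 8.
Iteration 4: components of {Panel} -> Bolt = 8*1 = 8.
Iteration 5: no further components; recursion stops.

Bolt, Gear, Gizmo, Panel, Plate, Ring, Rod, Washer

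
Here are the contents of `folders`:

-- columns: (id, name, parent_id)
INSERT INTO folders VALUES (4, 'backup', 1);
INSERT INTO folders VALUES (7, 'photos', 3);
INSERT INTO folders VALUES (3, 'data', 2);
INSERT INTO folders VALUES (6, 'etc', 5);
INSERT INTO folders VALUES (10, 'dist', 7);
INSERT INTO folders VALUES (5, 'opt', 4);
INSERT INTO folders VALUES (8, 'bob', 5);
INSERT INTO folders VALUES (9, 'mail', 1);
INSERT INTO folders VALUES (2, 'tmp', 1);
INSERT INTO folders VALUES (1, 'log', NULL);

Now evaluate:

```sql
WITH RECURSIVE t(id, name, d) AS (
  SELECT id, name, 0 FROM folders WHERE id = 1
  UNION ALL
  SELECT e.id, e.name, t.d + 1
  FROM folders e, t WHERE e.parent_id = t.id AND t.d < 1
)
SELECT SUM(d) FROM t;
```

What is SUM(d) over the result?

Base: id=1 (log) at d 0.
Iteration 1: rows with parent_id in {1} -> tmp (id 2, d 1), backup (id 4, d 1), mail (id 9, d 1).
Iteration 2: d < 1 fails for all current rows; recursion stops.
SUM(d) = 0 + 1 + 1 + 1 = 3.

3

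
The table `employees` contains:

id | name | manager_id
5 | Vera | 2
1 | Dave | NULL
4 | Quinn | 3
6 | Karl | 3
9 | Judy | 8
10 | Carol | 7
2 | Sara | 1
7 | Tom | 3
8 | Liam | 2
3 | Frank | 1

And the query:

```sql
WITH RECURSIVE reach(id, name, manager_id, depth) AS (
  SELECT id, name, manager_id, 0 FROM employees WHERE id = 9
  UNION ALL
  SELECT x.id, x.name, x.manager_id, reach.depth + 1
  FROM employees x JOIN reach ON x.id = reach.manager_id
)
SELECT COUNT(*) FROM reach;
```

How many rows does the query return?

Base: id=9 (Judy), manager_id=8, depth 0.
Iteration 1: join on id=8 -> Liam (id 8, manager_id=2, depth 1).
Iteration 2: join on id=2 -> Sara (id 2, manager_id=1, depth 2).
Iteration 3: join on id=1 -> Dave (id 1, manager_id=NULL, depth 3).
Iteration 4: manager_id is NULL; no match; recursion stops.
Total rows emitted: 4.

4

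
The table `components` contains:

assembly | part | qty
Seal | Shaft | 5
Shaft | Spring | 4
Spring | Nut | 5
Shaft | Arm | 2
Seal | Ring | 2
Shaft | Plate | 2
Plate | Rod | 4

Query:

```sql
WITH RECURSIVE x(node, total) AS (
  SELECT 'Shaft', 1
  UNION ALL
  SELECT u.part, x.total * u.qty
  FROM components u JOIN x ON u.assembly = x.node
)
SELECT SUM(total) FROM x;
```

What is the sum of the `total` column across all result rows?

Base: (Shaft, total=1).
Iteration 1: components of {Shaft} -> Arm = 1*2 = 2, Plate = 1*2 = 2, Spring = 1*4 = 4.
Iteration 2: components of {Arm,Plate,Spring} -> Nut = 4*5 = 20, Rod = 2*4 = 8.
Iteration 3: no further components; recursion stops.
SUM(total) = 1 + 4 + 2 + 2 + 20 + 8 = 37.

37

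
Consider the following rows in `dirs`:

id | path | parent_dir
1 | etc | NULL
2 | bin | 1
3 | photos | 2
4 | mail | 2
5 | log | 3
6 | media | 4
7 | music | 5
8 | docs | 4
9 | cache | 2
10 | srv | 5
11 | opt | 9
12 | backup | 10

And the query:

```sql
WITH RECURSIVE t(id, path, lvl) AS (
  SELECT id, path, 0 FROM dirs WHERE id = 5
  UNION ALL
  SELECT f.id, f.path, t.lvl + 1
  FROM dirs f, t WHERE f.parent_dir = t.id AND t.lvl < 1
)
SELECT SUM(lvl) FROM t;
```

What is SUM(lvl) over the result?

Base: id=5 (log) at lvl 0.
Iteration 1: rows with parent_dir in {5} -> music (id 7, lvl 1), srv (id 10, lvl 1).
Iteration 2: lvl < 1 fails for all current rows; recursion stops.
SUM(lvl) = 0 + 1 + 1 = 2.

2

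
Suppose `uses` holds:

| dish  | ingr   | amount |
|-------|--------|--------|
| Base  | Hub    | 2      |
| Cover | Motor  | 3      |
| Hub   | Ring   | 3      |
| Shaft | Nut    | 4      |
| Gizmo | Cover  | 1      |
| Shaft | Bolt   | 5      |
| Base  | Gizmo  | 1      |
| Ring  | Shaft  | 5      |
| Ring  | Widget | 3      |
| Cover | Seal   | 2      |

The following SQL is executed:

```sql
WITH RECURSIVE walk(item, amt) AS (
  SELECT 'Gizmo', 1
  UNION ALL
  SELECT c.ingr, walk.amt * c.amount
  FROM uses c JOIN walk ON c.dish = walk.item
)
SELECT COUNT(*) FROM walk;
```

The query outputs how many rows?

4

Base: (Gizmo, amt=1).
Iteration 1: components of {Gizmo} -> Cover = 1*1 = 1.
Iteration 2: components of {Cover} -> Motor = 1*3 = 3, Seal = 1*2 = 2.
Iteration 3: no further components; recursion stops.
Total rows emitted: 4.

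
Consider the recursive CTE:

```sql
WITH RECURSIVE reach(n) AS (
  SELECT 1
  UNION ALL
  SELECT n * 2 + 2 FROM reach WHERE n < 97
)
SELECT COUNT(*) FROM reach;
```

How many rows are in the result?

Base: n=1.
Iteration 1: 1 < 97 holds -> n = 1 * 2 + 2 = 4.
Iteration 2: 4 < 97 holds -> n = 4 * 2 + 2 = 10.
Iteration 3: 10 < 97 holds -> n = 10 * 2 + 2 = 22.
Iteration 4: 22 < 97 holds -> n = 22 * 2 + 2 = 46.
Iteration 5: 46 < 97 holds -> n = 46 * 2 + 2 = 94.
Iteration 6: 94 < 97 holds -> n = 94 * 2 + 2 = 190.
Iteration 7: 190 < 97 fails; recursion stops.
Total rows emitted: 7.

7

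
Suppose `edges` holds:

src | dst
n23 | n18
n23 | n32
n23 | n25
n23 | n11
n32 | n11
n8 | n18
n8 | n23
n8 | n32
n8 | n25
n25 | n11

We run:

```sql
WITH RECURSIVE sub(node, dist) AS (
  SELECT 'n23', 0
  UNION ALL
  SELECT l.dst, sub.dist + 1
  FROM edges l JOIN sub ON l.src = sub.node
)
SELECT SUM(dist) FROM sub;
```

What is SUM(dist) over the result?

8

Base: (n23, dist=0).
Iteration 1: edges from {n23} -> (n11, dist=1), (n18, dist=1), (n25, dist=1), (n32, dist=1).
Iteration 2: edges from {n11,n18,n25,n32} -> (n11, dist=2) x2. [UNION ALL keeps all 2 new rows, including repeats]
Iteration 3: no outgoing edges from {n11}; recursion stops.
SUM(dist) = 0 + 1 + 1 + 1 + 1 + 2 + 2 = 8.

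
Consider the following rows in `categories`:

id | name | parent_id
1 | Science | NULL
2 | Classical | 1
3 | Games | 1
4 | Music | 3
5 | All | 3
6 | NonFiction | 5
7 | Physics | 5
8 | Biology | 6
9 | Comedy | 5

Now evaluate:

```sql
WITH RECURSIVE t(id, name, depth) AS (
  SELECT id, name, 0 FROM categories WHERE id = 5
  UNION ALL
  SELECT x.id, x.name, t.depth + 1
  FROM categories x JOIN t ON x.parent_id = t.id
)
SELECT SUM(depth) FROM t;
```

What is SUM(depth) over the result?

Base: id=5 (All) at depth 0.
Iteration 1: rows with parent_id in {5} -> NonFiction (id 6, depth 1), Physics (id 7, depth 1), Comedy (id 9, depth 1).
Iteration 2: rows with parent_id in {6,7,9} -> Biology (id 8, depth 2).
Iteration 3: no rows with parent_id in {8}; recursion stops.
SUM(depth) = 0 + 1 + 1 + 1 + 2 = 5.

5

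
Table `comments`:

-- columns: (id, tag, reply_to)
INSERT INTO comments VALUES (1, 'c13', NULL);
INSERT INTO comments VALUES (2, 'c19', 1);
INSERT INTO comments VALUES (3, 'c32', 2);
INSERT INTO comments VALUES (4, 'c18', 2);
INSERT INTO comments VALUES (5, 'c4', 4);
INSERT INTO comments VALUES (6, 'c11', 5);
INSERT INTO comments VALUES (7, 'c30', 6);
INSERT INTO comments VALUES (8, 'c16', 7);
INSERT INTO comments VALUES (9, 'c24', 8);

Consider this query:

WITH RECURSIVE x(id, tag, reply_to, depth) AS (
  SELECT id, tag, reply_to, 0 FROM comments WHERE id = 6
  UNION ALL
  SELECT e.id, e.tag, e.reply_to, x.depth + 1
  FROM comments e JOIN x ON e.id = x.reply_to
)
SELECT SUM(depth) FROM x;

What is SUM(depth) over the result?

Base: id=6 (c11), reply_to=5, depth 0.
Iteration 1: join on id=5 -> c4 (id 5, reply_to=4, depth 1).
Iteration 2: join on id=4 -> c18 (id 4, reply_to=2, depth 2).
Iteration 3: join on id=2 -> c19 (id 2, reply_to=1, depth 3).
Iteration 4: join on id=1 -> c13 (id 1, reply_to=NULL, depth 4).
Iteration 5: reply_to is NULL; no match; recursion stops.
SUM(depth) = 0 + 1 + 2 + 3 + 4 = 10.

10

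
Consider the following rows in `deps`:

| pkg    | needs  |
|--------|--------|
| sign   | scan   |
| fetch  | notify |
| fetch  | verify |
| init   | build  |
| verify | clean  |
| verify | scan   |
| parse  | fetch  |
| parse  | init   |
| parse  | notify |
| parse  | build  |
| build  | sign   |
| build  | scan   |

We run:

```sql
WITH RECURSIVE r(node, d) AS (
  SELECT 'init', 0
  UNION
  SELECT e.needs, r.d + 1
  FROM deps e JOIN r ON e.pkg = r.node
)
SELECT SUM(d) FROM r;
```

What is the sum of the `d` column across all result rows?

8

Base: (init, d=0).
Iteration 1: edges from {init} -> (build, d=1).
Iteration 2: edges from {build} -> (scan, d=2), (sign, d=2).
Iteration 3: edges from {scan,sign} -> (scan, d=3).
Iteration 4: no outgoing edges from {scan}; recursion stops.
SUM(d) = 0 + 1 + 2 + 2 + 3 = 8.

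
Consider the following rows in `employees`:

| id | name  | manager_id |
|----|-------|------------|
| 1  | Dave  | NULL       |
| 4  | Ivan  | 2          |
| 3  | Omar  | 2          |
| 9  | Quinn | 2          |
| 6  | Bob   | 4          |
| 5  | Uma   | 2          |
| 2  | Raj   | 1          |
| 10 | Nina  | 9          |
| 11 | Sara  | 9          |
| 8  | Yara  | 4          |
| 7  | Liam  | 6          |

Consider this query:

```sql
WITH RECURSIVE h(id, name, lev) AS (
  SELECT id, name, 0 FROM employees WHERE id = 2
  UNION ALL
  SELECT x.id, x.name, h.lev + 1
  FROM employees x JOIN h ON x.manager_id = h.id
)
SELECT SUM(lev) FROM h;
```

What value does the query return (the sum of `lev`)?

Base: id=2 (Raj) at lev 0.
Iteration 1: rows with manager_id in {2} -> Omar (id 3, lev 1), Ivan (id 4, lev 1), Uma (id 5, lev 1), Quinn (id 9, lev 1).
Iteration 2: rows with manager_id in {3,4,5,9} -> Bob (id 6, lev 2), Yara (id 8, lev 2), Nina (id 10, lev 2), Sara (id 11, lev 2).
Iteration 3: rows with manager_id in {6,8,10,11} -> Liam (id 7, lev 3).
Iteration 4: no rows with manager_id in {7}; recursion stops.
SUM(lev) = 0 + 1 + 1 + 1 + 1 + 2 + 2 + 2 + 2 + 3 = 15.

15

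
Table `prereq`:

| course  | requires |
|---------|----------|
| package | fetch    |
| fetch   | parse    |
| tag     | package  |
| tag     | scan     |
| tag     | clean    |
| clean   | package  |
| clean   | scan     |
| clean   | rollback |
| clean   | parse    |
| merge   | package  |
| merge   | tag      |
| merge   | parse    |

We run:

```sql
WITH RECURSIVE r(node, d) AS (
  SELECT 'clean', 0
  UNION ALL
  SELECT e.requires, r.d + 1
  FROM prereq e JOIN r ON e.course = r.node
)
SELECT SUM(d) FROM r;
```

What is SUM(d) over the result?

Base: (clean, d=0).
Iteration 1: edges from {clean} -> (package, d=1), (parse, d=1), (rollback, d=1), (scan, d=1).
Iteration 2: edges from {package,parse,rollback,scan} -> (fetch, d=2).
Iteration 3: edges from {fetch} -> (parse, d=3).
Iteration 4: no outgoing edges from {parse}; recursion stops.
SUM(d) = 0 + 1 + 1 + 1 + 1 + 2 + 3 = 9.

9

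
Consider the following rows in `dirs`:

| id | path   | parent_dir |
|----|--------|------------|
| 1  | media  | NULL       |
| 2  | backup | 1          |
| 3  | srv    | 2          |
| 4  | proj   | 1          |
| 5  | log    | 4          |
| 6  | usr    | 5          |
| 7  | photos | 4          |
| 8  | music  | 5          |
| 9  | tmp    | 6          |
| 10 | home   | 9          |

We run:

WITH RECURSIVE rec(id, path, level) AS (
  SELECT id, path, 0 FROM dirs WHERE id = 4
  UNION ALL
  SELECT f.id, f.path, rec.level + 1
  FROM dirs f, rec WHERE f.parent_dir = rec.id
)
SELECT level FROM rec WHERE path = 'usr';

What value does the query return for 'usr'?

Base: id=4 (proj) at level 0.
Iteration 1: rows with parent_dir in {4} -> log (id 5, level 1), photos (id 7, level 1).
Iteration 2: rows with parent_dir in {5,7} -> usr (id 6, level 2), music (id 8, level 2).
Iteration 3: rows with parent_dir in {6,8} -> tmp (id 9, level 3).
Iteration 4: rows with parent_dir in {9} -> home (id 10, level 4).
Iteration 5: no rows with parent_dir in {10}; recursion stops.

2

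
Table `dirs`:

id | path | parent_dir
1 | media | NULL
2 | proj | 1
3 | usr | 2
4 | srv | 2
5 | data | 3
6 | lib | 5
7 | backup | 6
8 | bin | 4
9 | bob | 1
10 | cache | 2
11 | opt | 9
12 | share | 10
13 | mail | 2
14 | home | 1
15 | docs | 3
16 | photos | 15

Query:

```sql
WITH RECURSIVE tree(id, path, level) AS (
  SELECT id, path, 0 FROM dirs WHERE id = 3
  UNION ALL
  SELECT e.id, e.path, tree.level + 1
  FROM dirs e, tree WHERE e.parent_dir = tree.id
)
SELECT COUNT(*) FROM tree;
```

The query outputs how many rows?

Base: id=3 (usr) at level 0.
Iteration 1: rows with parent_dir in {3} -> data (id 5, level 1), docs (id 15, level 1).
Iteration 2: rows with parent_dir in {5,15} -> lib (id 6, level 2), photos (id 16, level 2).
Iteration 3: rows with parent_dir in {6,16} -> backup (id 7, level 3).
Iteration 4: no rows with parent_dir in {7}; recursion stops.
Total rows emitted: 6.

6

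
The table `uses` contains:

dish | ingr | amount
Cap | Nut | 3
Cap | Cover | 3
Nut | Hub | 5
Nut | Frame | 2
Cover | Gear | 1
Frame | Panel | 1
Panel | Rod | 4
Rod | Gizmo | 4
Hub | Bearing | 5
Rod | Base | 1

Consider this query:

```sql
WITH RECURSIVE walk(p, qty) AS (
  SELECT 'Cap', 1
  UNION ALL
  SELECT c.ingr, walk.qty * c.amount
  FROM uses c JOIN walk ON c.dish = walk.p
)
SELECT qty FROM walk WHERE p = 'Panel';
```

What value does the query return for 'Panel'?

6

Base: (Cap, qty=1).
Iteration 1: components of {Cap} -> Cover = 1*3 = 3, Nut = 1*3 = 3.
Iteration 2: components of {Cover,Nut} -> Frame = 3*2 = 6, Gear = 3*1 = 3, Hub = 3*5 = 15.
Iteration 3: components of {Frame,Gear,Hub} -> Bearing = 15*5 = 75, Panel = 6*1 = 6.
Iteration 4: components of {Bearing,Panel} -> Rod = 6*4 = 24.
Iteration 5: components of {Rod} -> Base = 24*1 = 24, Gizmo = 24*4 = 96.
Iteration 6: no further components; recursion stops.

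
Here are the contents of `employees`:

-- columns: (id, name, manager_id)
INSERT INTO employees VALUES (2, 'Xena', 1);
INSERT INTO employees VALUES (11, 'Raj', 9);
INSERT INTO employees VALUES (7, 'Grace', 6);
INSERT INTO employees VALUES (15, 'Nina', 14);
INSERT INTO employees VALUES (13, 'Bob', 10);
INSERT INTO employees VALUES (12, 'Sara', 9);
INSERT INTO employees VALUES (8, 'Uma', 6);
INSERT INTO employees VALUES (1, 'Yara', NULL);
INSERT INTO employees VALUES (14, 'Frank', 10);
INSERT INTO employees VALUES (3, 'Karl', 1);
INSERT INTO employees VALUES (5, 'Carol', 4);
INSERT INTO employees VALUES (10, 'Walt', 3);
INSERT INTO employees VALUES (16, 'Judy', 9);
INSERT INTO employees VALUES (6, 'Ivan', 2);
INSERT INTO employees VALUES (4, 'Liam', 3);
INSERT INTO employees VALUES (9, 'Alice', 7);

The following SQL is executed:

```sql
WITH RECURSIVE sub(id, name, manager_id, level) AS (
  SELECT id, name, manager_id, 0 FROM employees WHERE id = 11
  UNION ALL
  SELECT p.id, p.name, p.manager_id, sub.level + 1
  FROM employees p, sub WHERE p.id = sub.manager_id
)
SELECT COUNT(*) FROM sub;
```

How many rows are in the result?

Base: id=11 (Raj), manager_id=9, level 0.
Iteration 1: join on id=9 -> Alice (id 9, manager_id=7, level 1).
Iteration 2: join on id=7 -> Grace (id 7, manager_id=6, level 2).
Iteration 3: join on id=6 -> Ivan (id 6, manager_id=2, level 3).
Iteration 4: join on id=2 -> Xena (id 2, manager_id=1, level 4).
Iteration 5: join on id=1 -> Yara (id 1, manager_id=NULL, level 5).
Iteration 6: manager_id is NULL; no match; recursion stops.
Total rows emitted: 6.

6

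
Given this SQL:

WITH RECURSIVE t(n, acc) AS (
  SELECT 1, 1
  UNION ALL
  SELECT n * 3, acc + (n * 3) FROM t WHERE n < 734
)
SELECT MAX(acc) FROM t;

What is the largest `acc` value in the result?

Base: n=1, acc=1.
Iteration 1: 1 < 734 holds -> n = 1 * 3 = 3, acc = 1 + 3 = 4.
Iteration 2: 3 < 734 holds -> n = 3 * 3 = 9, acc = 4 + 9 = 13.
Iteration 3: 9 < 734 holds -> n = 9 * 3 = 27, acc = 13 + 27 = 40.
Iteration 4: 27 < 734 holds -> n = 27 * 3 = 81, acc = 40 + 81 = 121.
Iteration 5: 81 < 734 holds -> n = 81 * 3 = 243, acc = 121 + 243 = 364.
Iteration 6: 243 < 734 holds -> n = 243 * 3 = 729, acc = 364 + 729 = 1093.
Iteration 7: 729 < 734 holds -> n = 729 * 3 = 2187, acc = 1093 + 2187 = 3280.
Iteration 8: 2187 < 734 fails; recursion stops.
acc values: 1, 4, 13, 40, 121, 364, 1093, 3280; the maximum is 3280.

3280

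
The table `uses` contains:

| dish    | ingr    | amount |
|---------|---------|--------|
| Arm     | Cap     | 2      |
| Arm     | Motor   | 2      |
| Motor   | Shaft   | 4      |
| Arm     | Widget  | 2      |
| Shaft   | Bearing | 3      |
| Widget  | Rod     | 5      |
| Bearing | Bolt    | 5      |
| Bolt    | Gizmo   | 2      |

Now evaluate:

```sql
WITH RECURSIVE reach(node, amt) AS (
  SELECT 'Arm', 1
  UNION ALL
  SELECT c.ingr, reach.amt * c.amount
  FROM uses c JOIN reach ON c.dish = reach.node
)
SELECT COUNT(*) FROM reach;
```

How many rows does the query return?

9

Base: (Arm, amt=1).
Iteration 1: components of {Arm} -> Cap = 1*2 = 2, Motor = 1*2 = 2, Widget = 1*2 = 2.
Iteration 2: components of {Cap,Motor,Widget} -> Rod = 2*5 = 10, Shaft = 2*4 = 8.
Iteration 3: components of {Rod,Shaft} -> Bearing = 8*3 = 24.
Iteration 4: components of {Bearing} -> Bolt = 24*5 = 120.
Iteration 5: components of {Bolt} -> Gizmo = 120*2 = 240.
Iteration 6: no further components; recursion stops.
Total rows emitted: 9.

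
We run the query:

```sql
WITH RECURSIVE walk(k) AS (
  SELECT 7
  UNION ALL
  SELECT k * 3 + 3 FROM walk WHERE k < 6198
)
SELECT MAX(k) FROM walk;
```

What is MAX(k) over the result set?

18588

Base: k=7.
Iteration 1: 7 < 6198 holds -> k = 7 * 3 + 3 = 24.
Iteration 2: 24 < 6198 holds -> k = 24 * 3 + 3 = 75.
Iteration 3: 75 < 6198 holds -> k = 75 * 3 + 3 = 228.
Iteration 4: 228 < 6198 holds -> k = 228 * 3 + 3 = 687.
Iteration 5: 687 < 6198 holds -> k = 687 * 3 + 3 = 2064.
Iteration 6: 2064 < 6198 holds -> k = 2064 * 3 + 3 = 6195.
Iteration 7: 6195 < 6198 holds -> k = 6195 * 3 + 3 = 18588.
Iteration 8: 18588 < 6198 fails; recursion stops.
k values: 7, 24, 75, 228, 687, 2064, 6195, 18588; the maximum is 18588.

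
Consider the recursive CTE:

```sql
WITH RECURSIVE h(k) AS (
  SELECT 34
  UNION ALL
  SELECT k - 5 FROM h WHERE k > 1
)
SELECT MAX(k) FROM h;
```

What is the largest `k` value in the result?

Base: k=34.
Iteration 1: 34 > 1 holds -> k = 34 - 5 = 29.
Iteration 2: 29 > 1 holds -> k = 29 - 5 = 24.
Iteration 3: 24 > 1 holds -> k = 24 - 5 = 19.
Iteration 4: 19 > 1 holds -> k = 19 - 5 = 14.
Iteration 5: 14 > 1 holds -> k = 14 - 5 = 9.
Iteration 6: 9 > 1 holds -> k = 9 - 5 = 4.
Iteration 7: 4 > 1 holds -> k = 4 - 5 = -1.
Iteration 8: -1 > 1 fails; recursion stops.
k values: 34, 29, 24, 19, 14, 9, 4, -1; the maximum is 34.

34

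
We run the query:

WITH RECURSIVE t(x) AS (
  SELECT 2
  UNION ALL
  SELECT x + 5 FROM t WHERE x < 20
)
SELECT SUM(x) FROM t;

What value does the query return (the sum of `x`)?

Base: x=2.
Iteration 1: 2 < 20 holds -> x = 2 + 5 = 7.
Iteration 2: 7 < 20 holds -> x = 7 + 5 = 12.
Iteration 3: 12 < 20 holds -> x = 12 + 5 = 17.
Iteration 4: 17 < 20 holds -> x = 17 + 5 = 22.
Iteration 5: 22 < 20 fails; recursion stops.
SUM(x) = 2 + 7 + 12 + 17 + 22 = 60.

60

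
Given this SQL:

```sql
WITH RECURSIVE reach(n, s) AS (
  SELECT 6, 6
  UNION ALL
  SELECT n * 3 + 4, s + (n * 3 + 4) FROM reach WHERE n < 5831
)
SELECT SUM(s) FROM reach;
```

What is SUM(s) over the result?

Base: n=6, s=6.
Iteration 1: 6 < 5831 holds -> n = 6 * 3 + 4 = 22, s = 6 + 22 = 28.
Iteration 2: 22 < 5831 holds -> n = 22 * 3 + 4 = 70, s = 28 + 70 = 98.
Iteration 3: 70 < 5831 holds -> n = 70 * 3 + 4 = 214, s = 98 + 214 = 312.
Iteration 4: 214 < 5831 holds -> n = 214 * 3 + 4 = 646, s = 312 + 646 = 958.
Iteration 5: 646 < 5831 holds -> n = 646 * 3 + 4 = 1942, s = 958 + 1942 = 2900.
Iteration 6: 1942 < 5831 holds -> n = 1942 * 3 + 4 = 5830, s = 2900 + 5830 = 8730.
Iteration 7: 5830 < 5831 holds -> n = 5830 * 3 + 4 = 17494, s = 8730 + 17494 = 26224.
Iteration 8: 17494 < 5831 fails; recursion stops.
SUM(s) = 6 + 28 + 98 + 312 + 958 + 2900 + 8730 + 26224 = 39256.

39256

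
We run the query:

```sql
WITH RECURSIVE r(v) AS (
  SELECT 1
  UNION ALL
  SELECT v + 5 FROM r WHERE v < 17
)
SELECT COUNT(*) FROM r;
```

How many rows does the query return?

5

Base: v=1.
Iteration 1: 1 < 17 holds -> v = 1 + 5 = 6.
Iteration 2: 6 < 17 holds -> v = 6 + 5 = 11.
Iteration 3: 11 < 17 holds -> v = 11 + 5 = 16.
Iteration 4: 16 < 17 holds -> v = 16 + 5 = 21.
Iteration 5: 21 < 17 fails; recursion stops.
Total rows emitted: 5.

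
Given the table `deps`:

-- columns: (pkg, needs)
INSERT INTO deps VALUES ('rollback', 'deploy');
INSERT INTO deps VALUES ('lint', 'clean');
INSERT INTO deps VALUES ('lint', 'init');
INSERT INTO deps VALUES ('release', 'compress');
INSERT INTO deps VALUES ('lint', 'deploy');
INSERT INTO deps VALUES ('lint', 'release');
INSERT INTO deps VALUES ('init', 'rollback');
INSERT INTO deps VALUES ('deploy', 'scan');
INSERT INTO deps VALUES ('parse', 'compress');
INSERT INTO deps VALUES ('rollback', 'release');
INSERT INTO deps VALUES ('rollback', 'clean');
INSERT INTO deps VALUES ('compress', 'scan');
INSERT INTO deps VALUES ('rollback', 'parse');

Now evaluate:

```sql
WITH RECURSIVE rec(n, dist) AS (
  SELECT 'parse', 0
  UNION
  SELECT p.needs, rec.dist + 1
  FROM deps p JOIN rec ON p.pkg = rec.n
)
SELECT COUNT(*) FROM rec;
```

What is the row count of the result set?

Base: (parse, dist=0).
Iteration 1: edges from {parse} -> (compress, dist=1).
Iteration 2: edges from {compress} -> (scan, dist=2).
Iteration 3: no outgoing edges from {scan}; recursion stops.
Total rows emitted: 3.

3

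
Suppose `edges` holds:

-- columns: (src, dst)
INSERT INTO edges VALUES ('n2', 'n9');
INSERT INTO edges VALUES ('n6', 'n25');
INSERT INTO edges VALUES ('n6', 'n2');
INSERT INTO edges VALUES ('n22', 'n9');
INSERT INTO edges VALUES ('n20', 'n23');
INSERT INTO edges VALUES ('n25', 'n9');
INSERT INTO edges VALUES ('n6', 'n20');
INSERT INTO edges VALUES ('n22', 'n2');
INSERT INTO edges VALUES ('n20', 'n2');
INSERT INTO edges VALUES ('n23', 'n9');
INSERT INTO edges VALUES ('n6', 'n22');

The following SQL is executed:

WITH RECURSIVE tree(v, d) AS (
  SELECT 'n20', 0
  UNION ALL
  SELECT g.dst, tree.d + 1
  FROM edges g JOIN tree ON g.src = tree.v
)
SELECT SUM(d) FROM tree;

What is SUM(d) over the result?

Base: (n20, d=0).
Iteration 1: edges from {n20} -> (n2, d=1), (n23, d=1).
Iteration 2: edges from {n2,n23} -> (n9, d=2) x2. [UNION ALL keeps all 2 new rows, including repeats]
Iteration 3: no outgoing edges from {n9}; recursion stops.
SUM(d) = 0 + 1 + 1 + 2 + 2 = 6.

6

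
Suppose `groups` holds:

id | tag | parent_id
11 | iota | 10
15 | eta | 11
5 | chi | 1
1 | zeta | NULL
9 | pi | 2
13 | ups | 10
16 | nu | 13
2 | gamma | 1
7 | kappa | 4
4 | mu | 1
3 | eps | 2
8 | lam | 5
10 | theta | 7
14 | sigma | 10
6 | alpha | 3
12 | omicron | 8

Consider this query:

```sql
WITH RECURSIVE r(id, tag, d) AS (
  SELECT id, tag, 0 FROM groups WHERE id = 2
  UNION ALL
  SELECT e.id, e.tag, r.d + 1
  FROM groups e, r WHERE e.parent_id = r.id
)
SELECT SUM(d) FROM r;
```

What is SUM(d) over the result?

4

Base: id=2 (gamma) at d 0.
Iteration 1: rows with parent_id in {2} -> eps (id 3, d 1), pi (id 9, d 1).
Iteration 2: rows with parent_id in {3,9} -> alpha (id 6, d 2).
Iteration 3: no rows with parent_id in {6}; recursion stops.
SUM(d) = 0 + 1 + 1 + 2 = 4.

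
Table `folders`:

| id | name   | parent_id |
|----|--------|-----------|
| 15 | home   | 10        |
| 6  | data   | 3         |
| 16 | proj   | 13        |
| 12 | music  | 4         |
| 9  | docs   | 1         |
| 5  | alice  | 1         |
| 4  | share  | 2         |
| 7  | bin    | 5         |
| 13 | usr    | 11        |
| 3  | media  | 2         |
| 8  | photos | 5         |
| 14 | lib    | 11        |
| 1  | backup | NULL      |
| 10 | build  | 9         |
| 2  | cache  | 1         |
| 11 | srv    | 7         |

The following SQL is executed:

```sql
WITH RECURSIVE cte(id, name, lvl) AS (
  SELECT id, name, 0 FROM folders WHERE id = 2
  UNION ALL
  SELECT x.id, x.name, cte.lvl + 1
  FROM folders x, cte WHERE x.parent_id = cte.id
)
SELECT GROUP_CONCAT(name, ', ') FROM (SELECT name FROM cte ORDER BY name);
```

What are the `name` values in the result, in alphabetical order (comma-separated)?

cache, data, media, music, share

Base: id=2 (cache) at lvl 0.
Iteration 1: rows with parent_id in {2} -> media (id 3, lvl 1), share (id 4, lvl 1).
Iteration 2: rows with parent_id in {3,4} -> data (id 6, lvl 2), music (id 12, lvl 2).
Iteration 3: no rows with parent_id in {6,12}; recursion stops.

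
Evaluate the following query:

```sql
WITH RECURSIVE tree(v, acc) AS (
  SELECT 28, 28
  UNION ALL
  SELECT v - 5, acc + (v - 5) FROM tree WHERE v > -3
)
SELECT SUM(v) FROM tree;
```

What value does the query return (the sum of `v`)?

84

Base: v=28, acc=28.
Iteration 1: 28 > -3 holds -> v = 28 - 5 = 23, acc = 28 + 23 = 51.
Iteration 2: 23 > -3 holds -> v = 23 - 5 = 18, acc = 51 + 18 = 69.
Iteration 3: 18 > -3 holds -> v = 18 - 5 = 13, acc = 69 + 13 = 82.
Iteration 4: 13 > -3 holds -> v = 13 - 5 = 8, acc = 82 + 8 = 90.
Iteration 5: 8 > -3 holds -> v = 8 - 5 = 3, acc = 90 + 3 = 93.
Iteration 6: 3 > -3 holds -> v = 3 - 5 = -2, acc = 93 + -2 = 91.
Iteration 7: -2 > -3 holds -> v = -2 - 5 = -7, acc = 91 + -7 = 84.
Iteration 8: -7 > -3 fails; recursion stops.
SUM(v) = 28 + 23 + 18 + 13 + 8 + 3 + -2 + -7 = 84.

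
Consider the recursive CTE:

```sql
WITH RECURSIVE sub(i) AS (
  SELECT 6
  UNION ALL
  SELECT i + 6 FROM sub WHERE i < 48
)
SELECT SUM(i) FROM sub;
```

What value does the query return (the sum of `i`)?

Base: i=6.
Iteration 1: 6 < 48 holds -> i = 6 + 6 = 12.
Iteration 2: 12 < 48 holds -> i = 12 + 6 = 18.
Iteration 3: 18 < 48 holds -> i = 18 + 6 = 24.
Iteration 4: 24 < 48 holds -> i = 24 + 6 = 30.
Iteration 5: 30 < 48 holds -> i = 30 + 6 = 36.
Iteration 6: 36 < 48 holds -> i = 36 + 6 = 42.
Iteration 7: 42 < 48 holds -> i = 42 + 6 = 48.
Iteration 8: 48 < 48 fails; recursion stops.
SUM(i) = 6 + 12 + 18 + 24 + 30 + 36 + 42 + 48 = 216.

216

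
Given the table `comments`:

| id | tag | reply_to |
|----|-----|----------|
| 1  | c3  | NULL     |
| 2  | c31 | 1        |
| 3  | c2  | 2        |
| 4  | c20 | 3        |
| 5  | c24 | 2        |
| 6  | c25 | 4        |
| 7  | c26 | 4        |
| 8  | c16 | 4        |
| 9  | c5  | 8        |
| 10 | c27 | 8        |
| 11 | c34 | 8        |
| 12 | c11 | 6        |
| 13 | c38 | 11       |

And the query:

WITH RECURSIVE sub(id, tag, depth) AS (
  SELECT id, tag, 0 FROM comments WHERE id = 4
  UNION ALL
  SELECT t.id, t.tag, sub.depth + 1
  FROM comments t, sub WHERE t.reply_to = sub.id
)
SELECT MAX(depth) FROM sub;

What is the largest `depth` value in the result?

Base: id=4 (c20) at depth 0.
Iteration 1: rows with reply_to in {4} -> c25 (id 6, depth 1), c26 (id 7, depth 1), c16 (id 8, depth 1).
Iteration 2: rows with reply_to in {6,7,8} -> c5 (id 9, depth 2), c27 (id 10, depth 2), c34 (id 11, depth 2), c11 (id 12, depth 2).
Iteration 3: rows with reply_to in {9,10,11,12} -> c38 (id 13, depth 3).
Iteration 4: no rows with reply_to in {13}; recursion stops.
depth values: 0, 1, 1, 1, 2, 2, 2, 2, 3; the maximum is 3.

3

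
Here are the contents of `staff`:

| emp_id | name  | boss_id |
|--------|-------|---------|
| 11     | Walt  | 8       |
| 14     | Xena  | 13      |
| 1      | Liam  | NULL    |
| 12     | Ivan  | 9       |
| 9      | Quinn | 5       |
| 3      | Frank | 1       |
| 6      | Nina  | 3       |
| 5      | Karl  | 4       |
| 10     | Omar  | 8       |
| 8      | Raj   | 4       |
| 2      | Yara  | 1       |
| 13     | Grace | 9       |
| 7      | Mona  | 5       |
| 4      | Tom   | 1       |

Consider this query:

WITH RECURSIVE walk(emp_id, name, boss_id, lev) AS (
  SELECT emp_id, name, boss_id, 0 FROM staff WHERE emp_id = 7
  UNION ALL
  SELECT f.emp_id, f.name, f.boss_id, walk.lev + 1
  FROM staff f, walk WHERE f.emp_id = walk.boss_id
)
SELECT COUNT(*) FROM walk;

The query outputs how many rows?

Base: emp_id=7 (Mona), boss_id=5, lev 0.
Iteration 1: join on emp_id=5 -> Karl (id 5, boss_id=4, lev 1).
Iteration 2: join on emp_id=4 -> Tom (id 4, boss_id=1, lev 2).
Iteration 3: join on emp_id=1 -> Liam (id 1, boss_id=NULL, lev 3).
Iteration 4: boss_id is NULL; no match; recursion stops.
Total rows emitted: 4.

4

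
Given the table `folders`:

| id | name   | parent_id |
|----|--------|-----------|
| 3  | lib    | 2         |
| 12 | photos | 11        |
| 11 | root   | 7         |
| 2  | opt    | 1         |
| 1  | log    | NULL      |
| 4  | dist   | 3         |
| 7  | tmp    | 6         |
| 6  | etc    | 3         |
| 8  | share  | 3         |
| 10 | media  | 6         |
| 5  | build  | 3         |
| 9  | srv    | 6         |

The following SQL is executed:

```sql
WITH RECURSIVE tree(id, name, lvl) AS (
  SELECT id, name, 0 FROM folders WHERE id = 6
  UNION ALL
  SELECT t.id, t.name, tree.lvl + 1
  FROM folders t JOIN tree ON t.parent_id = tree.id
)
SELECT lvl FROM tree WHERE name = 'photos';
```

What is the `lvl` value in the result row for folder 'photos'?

Base: id=6 (etc) at lvl 0.
Iteration 1: rows with parent_id in {6} -> tmp (id 7, lvl 1), srv (id 9, lvl 1), media (id 10, lvl 1).
Iteration 2: rows with parent_id in {7,9,10} -> root (id 11, lvl 2).
Iteration 3: rows with parent_id in {11} -> photos (id 12, lvl 3).
Iteration 4: no rows with parent_id in {12}; recursion stops.

3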